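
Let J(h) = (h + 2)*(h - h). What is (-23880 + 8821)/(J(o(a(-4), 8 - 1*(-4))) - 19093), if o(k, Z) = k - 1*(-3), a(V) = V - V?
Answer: 15059/19093 ≈ 0.78872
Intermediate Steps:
a(V) = 0
o(k, Z) = 3 + k (o(k, Z) = k + 3 = 3 + k)
J(h) = 0 (J(h) = (2 + h)*0 = 0)
(-23880 + 8821)/(J(o(a(-4), 8 - 1*(-4))) - 19093) = (-23880 + 8821)/(0 - 19093) = -15059/(-19093) = -15059*(-1/19093) = 15059/19093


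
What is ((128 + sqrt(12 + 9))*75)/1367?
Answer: 9600/1367 + 75*sqrt(21)/1367 ≈ 7.2741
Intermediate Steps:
((128 + sqrt(12 + 9))*75)/1367 = ((128 + sqrt(21))*75)*(1/1367) = (9600 + 75*sqrt(21))*(1/1367) = 9600/1367 + 75*sqrt(21)/1367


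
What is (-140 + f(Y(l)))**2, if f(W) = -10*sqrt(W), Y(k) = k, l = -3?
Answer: 19300 + 2800*I*sqrt(3) ≈ 19300.0 + 4849.7*I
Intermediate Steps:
(-140 + f(Y(l)))**2 = (-140 - 10*I*sqrt(3))**2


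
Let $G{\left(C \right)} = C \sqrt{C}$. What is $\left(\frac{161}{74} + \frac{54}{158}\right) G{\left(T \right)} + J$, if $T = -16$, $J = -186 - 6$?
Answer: $-192 - \frac{470944 i}{2923} \approx -192.0 - 161.12 i$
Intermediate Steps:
$J = -192$ ($J = -186 - 6 = -192$)
$G{\left(C \right)} = C^{\frac{3}{2}}$
$\left(\frac{161}{74} + \frac{54}{158}\right) G{\left(T \right)} + J = \left(\frac{161}{74} + \frac{54}{158}\right) \left(-16\right)^{\frac{3}{2}} - 192 = \left(161 \cdot \frac{1}{74} + 54 \cdot \frac{1}{158}\right) \left(- 64 i\right) - 192 = \left(\frac{161}{74} + \frac{27}{79}\right) \left(- 64 i\right) - 192 = \frac{14717 \left(- 64 i\right)}{5846} - 192 = - \frac{470944 i}{2923} - 192 = -192 - \frac{470944 i}{2923}$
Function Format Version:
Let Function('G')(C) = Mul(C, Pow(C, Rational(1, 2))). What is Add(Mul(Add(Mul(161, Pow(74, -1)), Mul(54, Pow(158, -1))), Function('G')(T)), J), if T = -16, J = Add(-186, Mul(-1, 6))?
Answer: Add(-192, Mul(Rational(-470944, 2923), I)) ≈ Add(-192.00, Mul(-161.12, I))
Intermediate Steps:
J = -192 (J = Add(-186, -6) = -192)
Function('G')(C) = Pow(C, Rational(3, 2))
Add(Mul(Add(Mul(161, Pow(74, -1)), Mul(54, Pow(158, -1))), Function('G')(T)), J) = Add(Mul(Add(Mul(161, Pow(74, -1)), Mul(54, Pow(158, -1))), Pow(-16, Rational(3, 2))), -192) = Add(Mul(Add(Mul(161, Rational(1, 74)), Mul(54, Rational(1, 158))), Mul(-64, I)), -192) = Add(Mul(Add(Rational(161, 74), Rational(27, 79)), Mul(-64, I)), -192) = Add(Mul(Rational(14717, 5846), Mul(-64, I)), -192) = Add(Mul(Rational(-470944, 2923), I), -192) = Add(-192, Mul(Rational(-470944, 2923), I))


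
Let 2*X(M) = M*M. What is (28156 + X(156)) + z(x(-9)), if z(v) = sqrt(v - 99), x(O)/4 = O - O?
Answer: 40324 + 3*I*sqrt(11) ≈ 40324.0 + 9.9499*I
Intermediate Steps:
X(M) = M**2/2 (X(M) = (M*M)/2 = M**2/2)
x(O) = 0 (x(O) = 4*(O - O) = 4*0 = 0)
z(v) = sqrt(-99 + v)
(28156 + X(156)) + z(x(-9)) = (28156 + (1/2)*156**2) + sqrt(-99 + 0) = (28156 + (1/2)*24336) + sqrt(-99) = (28156 + 12168) + 3*I*sqrt(11) = 40324 + 3*I*sqrt(11)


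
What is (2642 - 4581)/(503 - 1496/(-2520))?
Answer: -610785/158632 ≈ -3.8503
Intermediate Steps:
(2642 - 4581)/(503 - 1496/(-2520)) = -1939/(503 - 1496*(-1/2520)) = -1939/(503 + 187/315) = -1939/158632/315 = -1939*315/158632 = -610785/158632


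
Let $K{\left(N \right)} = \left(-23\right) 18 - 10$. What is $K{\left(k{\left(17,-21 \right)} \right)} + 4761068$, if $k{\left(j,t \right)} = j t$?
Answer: $4760644$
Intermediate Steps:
$K{\left(N \right)} = -424$ ($K{\left(N \right)} = -414 - 10 = -424$)
$K{\left(k{\left(17,-21 \right)} \right)} + 4761068 = -424 + 4761068 = 4760644$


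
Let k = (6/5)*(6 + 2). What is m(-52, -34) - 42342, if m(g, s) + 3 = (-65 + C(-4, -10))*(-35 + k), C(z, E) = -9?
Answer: -202327/5 ≈ -40465.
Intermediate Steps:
k = 48/5 (k = (6*(⅕))*8 = (6/5)*8 = 48/5 ≈ 9.6000)
m(g, s) = 9383/5 (m(g, s) = -3 + (-65 - 9)*(-35 + 48/5) = -3 - 74*(-127/5) = -3 + 9398/5 = 9383/5)
m(-52, -34) - 42342 = 9383/5 - 42342 = -202327/5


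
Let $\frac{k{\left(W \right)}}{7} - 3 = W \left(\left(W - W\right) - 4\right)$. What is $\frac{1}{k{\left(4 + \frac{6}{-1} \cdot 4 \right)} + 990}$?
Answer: $\frac{1}{1571} \approx 0.00063654$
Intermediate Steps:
$k{\left(W \right)} = 21 - 28 W$ ($k{\left(W \right)} = 21 + 7 W \left(\left(W - W\right) - 4\right) = 21 + 7 W \left(0 - 4\right) = 21 + 7 W \left(-4\right) = 21 + 7 \left(- 4 W\right) = 21 - 28 W$)
$\frac{1}{k{\left(4 + \frac{6}{-1} \cdot 4 \right)} + 990} = \frac{1}{\left(21 - 28 \left(4 + \frac{6}{-1} \cdot 4\right)\right) + 990} = \frac{1}{\left(21 - 28 \left(4 + 6 \left(-1\right) 4\right)\right) + 990} = \frac{1}{\left(21 - 28 \left(4 - 24\right)\right) + 990} = \frac{1}{\left(21 - -560\right) + 990} = \frac{1}{\left(21 + 560\right) + 990} = \frac{1}{581 + 990} = \frac{1}{1571}$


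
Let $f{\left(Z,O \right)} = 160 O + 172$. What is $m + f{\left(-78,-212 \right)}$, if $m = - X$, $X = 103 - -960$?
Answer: $-34811$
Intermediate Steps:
$X = 1063$ ($X = 103 + 960 = 1063$)
$f{\left(Z,O \right)} = 172 + 160 O$
$m = -1063$ ($m = \left(-1\right) 1063 = -1063$)
$m + f{\left(-78,-212 \right)} = -1063 + \left(172 + 160 \left(-212\right)\right) = -1063 + \left(172 - 33920\right) = -1063 - 33748 = -34811$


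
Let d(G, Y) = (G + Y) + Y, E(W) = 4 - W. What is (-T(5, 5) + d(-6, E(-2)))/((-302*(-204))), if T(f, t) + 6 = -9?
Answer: 7/20536 ≈ 0.00034086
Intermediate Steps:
T(f, t) = -15 (T(f, t) = -6 - 9 = -15)
d(G, Y) = G + 2*Y
(-T(5, 5) + d(-6, E(-2)))/((-302*(-204))) = (-1*(-15) + (-6 + 2*(4 - 1*(-2))))/((-302*(-204))) = (15 + (-6 + 2*(4 + 2)))/61608 = (15 + (-6 + 2*6))*(1/61608) = (15 + (-6 + 12))*(1/61608) = (15 + 6)*(1/61608) = 21*(1/61608) = 7/20536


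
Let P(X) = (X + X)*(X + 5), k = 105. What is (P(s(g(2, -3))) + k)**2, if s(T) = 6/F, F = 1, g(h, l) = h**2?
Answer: 56169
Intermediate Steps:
s(T) = 6 (s(T) = 6/1 = 6*1 = 6)
P(X) = 2*X*(5 + X) (P(X) = (2*X)*(5 + X) = 2*X*(5 + X))
(P(s(g(2, -3))) + k)**2 = (2*6*(5 + 6) + 105)**2 = (2*6*11 + 105)**2 = (132 + 105)**2 = 237**2 = 56169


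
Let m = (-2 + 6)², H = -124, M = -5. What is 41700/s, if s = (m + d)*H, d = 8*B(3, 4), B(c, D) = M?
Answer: 3475/248 ≈ 14.012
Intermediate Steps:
B(c, D) = -5
m = 16 (m = 4² = 16)
d = -40 (d = 8*(-5) = -40)
s = 2976 (s = (16 - 40)*(-124) = -24*(-124) = 2976)
41700/s = 41700/2976 = 41700*(1/2976) = 3475/248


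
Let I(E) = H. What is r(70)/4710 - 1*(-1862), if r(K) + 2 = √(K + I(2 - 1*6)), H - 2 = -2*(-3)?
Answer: 4385009/2355 + √78/4710 ≈ 1862.0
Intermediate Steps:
H = 8 (H = 2 - 2*(-3) = 2 + 6 = 8)
I(E) = 8
r(K) = -2 + √(8 + K) (r(K) = -2 + √(K + 8) = -2 + √(8 + K))
r(70)/4710 - 1*(-1862) = (-2 + √(8 + 70))/4710 - 1*(-1862) = (-2 + √78)*(1/4710) + 1862 = (-1/2355 + √78/4710) + 1862 = 4385009/2355 + √78/4710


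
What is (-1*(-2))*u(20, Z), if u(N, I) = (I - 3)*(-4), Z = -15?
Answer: 144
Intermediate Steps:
u(N, I) = 12 - 4*I (u(N, I) = (-3 + I)*(-4) = 12 - 4*I)
(-1*(-2))*u(20, Z) = (-1*(-2))*(12 - 4*(-15)) = 2*(12 + 60) = 2*72 = 144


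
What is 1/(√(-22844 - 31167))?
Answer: -I*√54011/54011 ≈ -0.0043029*I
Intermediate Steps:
1/(√(-22844 - 31167)) = 1/(√(-54011)) = 1/(I*√54011) = -I*√54011/54011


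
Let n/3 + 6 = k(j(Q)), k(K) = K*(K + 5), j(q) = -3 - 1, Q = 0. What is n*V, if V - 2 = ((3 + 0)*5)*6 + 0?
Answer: -2760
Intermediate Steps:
j(q) = -4
k(K) = K*(5 + K)
n = -30 (n = -18 + 3*(-4*(5 - 4)) = -18 + 3*(-4*1) = -18 + 3*(-4) = -18 - 12 = -30)
V = 92 (V = 2 + (((3 + 0)*5)*6 + 0) = 2 + ((3*5)*6 + 0) = 2 + (15*6 + 0) = 2 + (90 + 0) = 2 + 90 = 92)
n*V = -30*92 = -2760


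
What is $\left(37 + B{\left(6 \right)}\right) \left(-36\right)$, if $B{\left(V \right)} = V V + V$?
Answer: $-2844$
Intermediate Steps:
$B{\left(V \right)} = V + V^{2}$ ($B{\left(V \right)} = V^{2} + V = V + V^{2}$)
$\left(37 + B{\left(6 \right)}\right) \left(-36\right) = \left(37 + 6 \left(1 + 6\right)\right) \left(-36\right) = \left(37 + 6 \cdot 7\right) \left(-36\right) = \left(37 + 42\right) \left(-36\right) = 79 \left(-36\right) = -2844$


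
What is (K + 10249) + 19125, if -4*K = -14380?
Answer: 32969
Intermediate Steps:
K = 3595 (K = -¼*(-14380) = 3595)
(K + 10249) + 19125 = (3595 + 10249) + 19125 = 13844 + 19125 = 32969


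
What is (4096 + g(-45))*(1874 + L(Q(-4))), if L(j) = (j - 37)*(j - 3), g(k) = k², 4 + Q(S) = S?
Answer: 14500649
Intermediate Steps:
Q(S) = -4 + S
L(j) = (-37 + j)*(-3 + j)
(4096 + g(-45))*(1874 + L(Q(-4))) = (4096 + (-45)²)*(1874 + (111 + (-4 - 4)² - 40*(-4 - 4))) = (4096 + 2025)*(1874 + (111 + (-8)² - 40*(-8))) = 6121*(1874 + (111 + 64 + 320)) = 6121*(1874 + 495) = 6121*2369 = 14500649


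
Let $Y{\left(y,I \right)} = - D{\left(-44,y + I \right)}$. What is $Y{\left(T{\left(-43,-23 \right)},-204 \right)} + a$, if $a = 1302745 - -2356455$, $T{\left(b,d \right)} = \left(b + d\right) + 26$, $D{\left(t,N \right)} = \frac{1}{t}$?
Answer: $\frac{161004801}{44} \approx 3.6592 \cdot 10^{6}$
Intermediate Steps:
$T{\left(b,d \right)} = 26 + b + d$
$Y{\left(y,I \right)} = \frac{1}{44}$ ($Y{\left(y,I \right)} = - \frac{1}{-44} = \left(-1\right) \left(- \frac{1}{44}\right) = \frac{1}{44}$)
$a = 3659200$ ($a = 1302745 + 2356455 = 3659200$)
$Y{\left(T{\left(-43,-23 \right)},-204 \right)} + a = \frac{1}{44} + 3659200 = \frac{161004801}{44}$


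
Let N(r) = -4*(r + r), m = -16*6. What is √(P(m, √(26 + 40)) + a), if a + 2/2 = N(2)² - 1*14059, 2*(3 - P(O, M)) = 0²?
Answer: I*√13801 ≈ 117.48*I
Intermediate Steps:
m = -96
P(O, M) = 3 (P(O, M) = 3 - ½*0² = 3 - ½*0 = 3 + 0 = 3)
N(r) = -8*r
a = -13804 (a = -1 + ((-8*2)² - 1*14059) = -1 + ((-16)² - 14059) = -1 + (256 - 14059) = -1 - 13803 = -13804)
√(P(m, √(26 + 40)) + a) = √(3 - 13804) = √(-13801) = I*√13801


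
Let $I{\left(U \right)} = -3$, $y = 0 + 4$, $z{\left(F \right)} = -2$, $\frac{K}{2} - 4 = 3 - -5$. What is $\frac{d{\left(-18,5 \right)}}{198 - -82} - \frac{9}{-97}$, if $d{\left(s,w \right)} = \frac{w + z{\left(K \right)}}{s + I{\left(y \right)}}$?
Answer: $\frac{17543}{190120} \approx 0.092273$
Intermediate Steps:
$K = 24$ ($K = 8 + 2 \left(3 - -5\right) = 8 + 2 \left(3 + 5\right) = 8 + 2 \cdot 8 = 8 + 16 = 24$)
$y = 4$
$d{\left(s,w \right)} = \frac{-2 + w}{-3 + s}$ ($d{\left(s,w \right)} = \frac{w - 2}{s - 3} = \frac{-2 + w}{-3 + s}$)
$\frac{d{\left(-18,5 \right)}}{198 - -82} - \frac{9}{-97} = \frac{\frac{1}{-3 - 18} \left(-2 + 5\right)}{198 - -82} - \frac{9}{-97} = \frac{\frac{1}{-21} \cdot 3}{198 + 82} - - \frac{9}{97} = \frac{\left(- \frac{1}{21}\right) 3}{280} + \frac{9}{97} = \left(- \frac{1}{7}\right) \frac{1}{280} + \frac{9}{97} = - \frac{1}{1960} + \frac{9}{97} = \frac{17543}{190120}$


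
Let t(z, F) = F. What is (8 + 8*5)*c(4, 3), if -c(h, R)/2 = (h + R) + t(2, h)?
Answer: -1056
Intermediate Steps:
c(h, R) = -4*h - 2*R (c(h, R) = -2*((h + R) + h) = -2*((R + h) + h) = -2*(R + 2*h) = -4*h - 2*R)
(8 + 8*5)*c(4, 3) = (8 + 8*5)*(-4*4 - 2*3) = (8 + 40)*(-16 - 6) = 48*(-22) = -1056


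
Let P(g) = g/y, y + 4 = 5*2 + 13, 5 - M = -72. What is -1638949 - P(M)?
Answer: -31140108/19 ≈ -1.6390e+6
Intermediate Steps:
M = 77 (M = 5 - 1*(-72) = 5 + 72 = 77)
y = 19 (y = -4 + (5*2 + 13) = -4 + (10 + 13) = -4 + 23 = 19)
P(g) = g/19
-1638949 - P(M) = -1638949 - 77/19 = -31140108/19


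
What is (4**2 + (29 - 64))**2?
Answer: 361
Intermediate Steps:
(4**2 + (29 - 64))**2 = (16 - 35)**2 = (-19)**2 = 361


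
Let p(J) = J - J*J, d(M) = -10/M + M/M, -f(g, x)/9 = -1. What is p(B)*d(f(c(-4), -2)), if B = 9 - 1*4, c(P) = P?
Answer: 20/9 ≈ 2.2222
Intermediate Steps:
f(g, x) = 9 (f(g, x) = -9*(-1) = 9)
d(M) = 1 - 10/M (d(M) = -10/M + 1 = 1 - 10/M)
B = 5 (B = 9 - 4 = 5)
p(J) = J - J²
p(B)*d(f(c(-4), -2)) = (5*(1 - 1*5))*((-10 + 9)/9) = (5*(1 - 5))*((⅑)*(-1)) = (5*(-4))*(-⅑) = -20*(-⅑) = 20/9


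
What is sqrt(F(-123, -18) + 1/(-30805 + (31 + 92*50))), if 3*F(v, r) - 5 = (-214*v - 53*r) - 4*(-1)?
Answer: 3*sqrt(692309654894)/26174 ≈ 95.368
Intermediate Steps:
F(v, r) = 3 - 214*v/3 - 53*r/3 (F(v, r) = 5/3 + ((-214*v - 53*r) - 4*(-1))/3 = 5/3 + ((-214*v - 53*r) + 4)/3 = 5/3 + (4 - 214*v - 53*r)/3 = 5/3 + (4/3 - 214*v/3 - 53*r/3) = 3 - 214*v/3 - 53*r/3)
sqrt(F(-123, -18) + 1/(-30805 + (31 + 92*50))) = sqrt((3 - 214/3*(-123) - 53/3*(-18)) + 1/(-30805 + (31 + 92*50))) = sqrt((3 + 8774 + 318) + 1/(-30805 + (31 + 4600))) = sqrt(9095 + 1/(-30805 + 4631)) = sqrt(9095 + 1/(-26174)) = sqrt(9095 - 1/26174) = sqrt(238052529/26174) = 3*sqrt(692309654894)/26174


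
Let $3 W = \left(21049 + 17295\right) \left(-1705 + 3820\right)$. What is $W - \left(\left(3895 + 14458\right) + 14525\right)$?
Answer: $26999642$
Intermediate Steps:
$W = 27032520$ ($W = \frac{\left(21049 + 17295\right) \left(-1705 + 3820\right)}{3} = \frac{38344 \cdot 2115}{3} = \frac{1}{3} \cdot 81097560 = 27032520$)
$W - \left(\left(3895 + 14458\right) + 14525\right) = 27032520 - \left(\left(3895 + 14458\right) + 14525\right) = 27032520 - \left(18353 + 14525\right) = 27032520 - 32878 = 26999642$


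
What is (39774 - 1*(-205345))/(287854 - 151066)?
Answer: 245119/136788 ≈ 1.7920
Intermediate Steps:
(39774 - 1*(-205345))/(287854 - 151066) = (39774 + 205345)/136788 = 245119*(1/136788) = 245119/136788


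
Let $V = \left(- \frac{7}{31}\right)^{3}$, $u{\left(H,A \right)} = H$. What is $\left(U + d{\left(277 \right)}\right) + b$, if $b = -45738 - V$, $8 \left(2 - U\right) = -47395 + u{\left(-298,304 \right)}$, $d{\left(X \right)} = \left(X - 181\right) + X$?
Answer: $- \frac{9390448157}{238328} \approx -39401.0$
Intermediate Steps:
$d{\left(X \right)} = -181 + 2 X$ ($d{\left(X \right)} = \left(-181 + X\right) + X = -181 + 2 X$)
$V = - \frac{343}{29791}$ ($V = \left(\left(-7\right) \frac{1}{31}\right)^{3} = \left(- \frac{7}{31}\right)^{3} = - \frac{343}{29791} \approx -0.011514$)
$U = \frac{47709}{8}$ ($U = 2 - \frac{-47395 - 298}{8} = 2 - - \frac{47693}{8} = 2 + \frac{47693}{8} = \frac{47709}{8} \approx 5963.6$)
$b = - \frac{1362580415}{29791}$ ($b = -45738 - - \frac{343}{29791} = -45738 + \frac{343}{29791} = - \frac{1362580415}{29791} \approx -45738.0$)
$\left(U + d{\left(277 \right)}\right) + b = \left(\frac{47709}{8} + \left(-181 + 2 \cdot 277\right)\right) - \frac{1362580415}{29791} = \left(\frac{47709}{8} + \left(-181 + 554\right)\right) - \frac{1362580415}{29791} = \left(\frac{47709}{8} + 373\right) - \frac{1362580415}{29791} = \frac{50693}{8} - \frac{1362580415}{29791} = - \frac{9390448157}{238328}$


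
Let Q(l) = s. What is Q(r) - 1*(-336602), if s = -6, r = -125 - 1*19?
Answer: 336596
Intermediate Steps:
r = -144 (r = -125 - 19 = -144)
Q(l) = -6
Q(r) - 1*(-336602) = -6 - 1*(-336602) = -6 + 336602 = 336596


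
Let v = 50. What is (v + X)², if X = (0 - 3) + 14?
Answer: 3721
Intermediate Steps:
X = 11 (X = -3 + 14 = 11)
(v + X)² = (50 + 11)² = 61² = 3721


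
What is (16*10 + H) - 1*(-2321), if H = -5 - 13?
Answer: 2463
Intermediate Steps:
H = -18
(16*10 + H) - 1*(-2321) = (16*10 - 18) - 1*(-2321) = (160 - 18) + 2321 = 142 + 2321 = 2463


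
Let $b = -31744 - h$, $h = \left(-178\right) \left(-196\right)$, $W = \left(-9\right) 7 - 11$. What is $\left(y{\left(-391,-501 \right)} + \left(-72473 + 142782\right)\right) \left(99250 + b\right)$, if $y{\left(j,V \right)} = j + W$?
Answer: $2278171592$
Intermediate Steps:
$W = -74$ ($W = -63 - 11 = -74$)
$h = 34888$
$b = -66632$ ($b = -31744 - 34888 = -66632$)
$y{\left(j,V \right)} = -74 + j$ ($y{\left(j,V \right)} = j - 74 = -74 + j$)
$\left(y{\left(-391,-501 \right)} + \left(-72473 + 142782\right)\right) \left(99250 + b\right) = \left(\left(-74 - 391\right) + \left(-72473 + 142782\right)\right) \left(99250 - 66632\right) = \left(-465 + 70309\right) 32618 = 69844 \cdot 32618 = 2278171592$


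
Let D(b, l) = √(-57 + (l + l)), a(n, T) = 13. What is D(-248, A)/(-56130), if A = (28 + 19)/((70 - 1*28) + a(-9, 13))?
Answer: -I*√167255/3087150 ≈ -0.00013247*I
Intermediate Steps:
A = 47/55 (A = (28 + 19)/((70 - 1*28) + 13) = 47/((70 - 28) + 13) = 47/(42 + 13) = 47/55 ≈ 0.85455)
D(b, l) = √(-57 + 2*l)
D(-248, A)/(-56130) = √(-57 + 2*(47/55))/(-56130) = √(-57 + 94/55)*(-1/56130) = √(-3041/55)*(-1/56130) = (I*√167255/55)*(-1/56130) = -I*√167255/3087150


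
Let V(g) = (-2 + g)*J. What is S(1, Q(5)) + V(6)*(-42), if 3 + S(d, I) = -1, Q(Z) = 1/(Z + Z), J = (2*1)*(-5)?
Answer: 1676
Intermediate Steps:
J = -10 (J = 2*(-5) = -10)
Q(Z) = 1/(2*Z)
S(d, I) = -4 (S(d, I) = -3 - 1 = -4)
V(g) = 20 - 10*g (V(g) = (-2 + g)*(-10) = 20 - 10*g)
S(1, Q(5)) + V(6)*(-42) = -4 + (20 - 10*6)*(-42) = -4 + (20 - 60)*(-42) = -4 - 40*(-42) = -4 + 1680 = 1676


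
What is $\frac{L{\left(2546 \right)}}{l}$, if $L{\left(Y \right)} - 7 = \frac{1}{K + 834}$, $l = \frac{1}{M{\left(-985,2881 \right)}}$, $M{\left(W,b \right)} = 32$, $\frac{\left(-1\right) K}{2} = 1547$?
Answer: $\frac{126552}{565} \approx 223.99$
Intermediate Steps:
$K = -3094$ ($K = \left(-2\right) 1547 = -3094$)
$l = \frac{1}{32} \approx 0.03125$
$L{\left(Y \right)} = \frac{15819}{2260}$ ($L{\left(Y \right)} = 7 + \frac{1}{-3094 + 834} = 7 + \frac{1}{-2260} = 7 - \frac{1}{2260} = \frac{15819}{2260}$)
$\frac{L{\left(2546 \right)}}{l} = \frac{15819 \frac{1}{\frac{1}{32}}}{2260} = \frac{15819}{2260} \cdot 32 = \frac{126552}{565}$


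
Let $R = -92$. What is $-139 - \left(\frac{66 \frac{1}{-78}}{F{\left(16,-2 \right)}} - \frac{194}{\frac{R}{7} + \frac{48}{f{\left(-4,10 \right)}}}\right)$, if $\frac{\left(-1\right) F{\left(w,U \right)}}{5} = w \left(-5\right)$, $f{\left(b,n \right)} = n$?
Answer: $- \frac{61590597}{379600} \approx -162.25$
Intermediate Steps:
$F{\left(w,U \right)} = 25 w$ ($F{\left(w,U \right)} = - 5 w \left(-5\right) = - 5 \left(- 5 w\right) = 25 w$)
$-139 - \left(\frac{66 \frac{1}{-78}}{F{\left(16,-2 \right)}} - \frac{194}{\frac{R}{7} + \frac{48}{f{\left(-4,10 \right)}}}\right) = -139 - \left(\frac{66 \frac{1}{-78}}{25 \cdot 16} - \frac{194}{- \frac{92}{7} + \frac{48}{10}}\right) = -139 - \left(\frac{66 \left(- \frac{1}{78}\right)}{400} - \frac{194}{\left(-92\right) \frac{1}{7} + 48 \cdot \frac{1}{10}}\right) = -139 - \left(\left(- \frac{11}{13}\right) \frac{1}{400} - \frac{194}{- \frac{92}{7} + \frac{24}{5}}\right) = -139 - \left(- \frac{11}{5200} - \frac{194}{- \frac{292}{35}}\right) = -139 - \left(- \frac{11}{5200} - - \frac{3395}{146}\right) = -139 - \left(- \frac{11}{5200} + \frac{3395}{146}\right) = -139 - \frac{8826197}{379600} = - \frac{61590597}{379600}$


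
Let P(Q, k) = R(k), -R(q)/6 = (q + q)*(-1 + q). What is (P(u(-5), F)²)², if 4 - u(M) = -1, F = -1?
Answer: 331776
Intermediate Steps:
u(M) = 5 (u(M) = 4 - 1*(-1) = 4 + 1 = 5)
R(q) = -12*q*(-1 + q) (R(q) = -6*(q + q)*(-1 + q) = -6*2*q*(-1 + q) = -12*q*(-1 + q))
P(Q, k) = 12*k*(1 - k)
(P(u(-5), F)²)² = ((12*(-1)*(1 - 1*(-1)))²)² = ((12*(-1)*(1 + 1))²)² = ((12*(-1)*2)²)² = ((-24)²)² = 576² = 331776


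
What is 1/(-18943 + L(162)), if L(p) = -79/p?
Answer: -162/3068845 ≈ -5.2789e-5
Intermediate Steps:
1/(-18943 + L(162)) = 1/(-18943 - 79/162) = 1/(-3068845/162) = -162/3068845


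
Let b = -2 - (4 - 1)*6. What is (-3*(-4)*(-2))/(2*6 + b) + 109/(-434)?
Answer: 1193/434 ≈ 2.7488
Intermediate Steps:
b = -20 (b = -2 - 3*6 = -2 - 1*18 = -2 - 18 = -20)
(-3*(-4)*(-2))/(2*6 + b) + 109/(-434) = (-3*(-4)*(-2))/(2*6 - 20) + 109/(-434) = (12*(-2))/(12 - 20) + 109*(-1/434) = -24/(-8) - 109/434 = -24*(-⅛) - 109/434 = 3 - 109/434 = 1193/434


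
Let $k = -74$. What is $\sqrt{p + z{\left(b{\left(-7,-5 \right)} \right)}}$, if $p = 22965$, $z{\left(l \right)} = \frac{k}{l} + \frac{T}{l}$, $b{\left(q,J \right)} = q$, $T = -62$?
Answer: $\frac{\sqrt{1126237}}{7} \approx 151.61$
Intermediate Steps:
$z{\left(l \right)} = - \frac{136}{l}$ ($z{\left(l \right)} = - \frac{74}{l} - \frac{62}{l} = - \frac{136}{l}$)
$\sqrt{p + z{\left(b{\left(-7,-5 \right)} \right)}} = \sqrt{22965 - \frac{136}{-7}} = \sqrt{22965 - - \frac{136}{7}} = \sqrt{22965 + \frac{136}{7}} = \sqrt{\frac{160891}{7}} = \frac{\sqrt{1126237}}{7}$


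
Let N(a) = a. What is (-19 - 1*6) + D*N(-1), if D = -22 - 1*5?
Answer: 2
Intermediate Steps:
D = -27 (D = -22 - 5 = -27)
(-19 - 1*6) + D*N(-1) = (-19 - 1*6) - 27*(-1) = (-19 - 6) + 27 = -25 + 27 = 2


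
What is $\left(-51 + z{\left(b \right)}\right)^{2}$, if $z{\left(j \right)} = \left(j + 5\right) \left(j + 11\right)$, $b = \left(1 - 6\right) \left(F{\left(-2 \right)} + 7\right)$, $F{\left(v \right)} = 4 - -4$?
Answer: $19616041$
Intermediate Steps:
$F{\left(v \right)} = 8$ ($F{\left(v \right)} = 4 + 4 = 8$)
$b = -75$ ($b = \left(1 - 6\right) \left(8 + 7\right) = \left(-5\right) 15 = -75$)
$z{\left(j \right)} = \left(5 + j\right) \left(11 + j\right)$
$\left(-51 + z{\left(b \right)}\right)^{2} = \left(-51 + \left(55 + \left(-75\right)^{2} + 16 \left(-75\right)\right)\right)^{2} = \left(-51 + \left(55 + 5625 - 1200\right)\right)^{2} = \left(-51 + 4480\right)^{2} = 4429^{2} = 19616041$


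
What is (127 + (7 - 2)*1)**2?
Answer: 17424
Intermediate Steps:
(127 + (7 - 2)*1)**2 = (127 + 5*1)**2 = (127 + 5)**2 = 132**2 = 17424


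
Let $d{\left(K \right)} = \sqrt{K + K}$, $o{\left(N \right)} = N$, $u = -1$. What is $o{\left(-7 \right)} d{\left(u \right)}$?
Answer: $- 7 i \sqrt{2} \approx - 9.8995 i$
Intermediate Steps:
$d{\left(K \right)} = \sqrt{2} \sqrt{K}$ ($d{\left(K \right)} = \sqrt{2 K} = \sqrt{2} \sqrt{K}$)
$o{\left(-7 \right)} d{\left(u \right)} = - 7 \sqrt{2} \sqrt{-1} = - 7 \sqrt{2} i = - 7 i \sqrt{2}$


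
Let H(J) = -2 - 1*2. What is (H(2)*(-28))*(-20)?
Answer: -2240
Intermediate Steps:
H(J) = -4 (H(J) = -2 - 2 = -4)
(H(2)*(-28))*(-20) = -4*(-28)*(-20) = 112*(-20) = -2240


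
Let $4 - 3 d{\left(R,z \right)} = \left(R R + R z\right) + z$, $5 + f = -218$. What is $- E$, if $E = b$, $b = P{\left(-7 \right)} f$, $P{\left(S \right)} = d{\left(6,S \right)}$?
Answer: $\frac{3791}{3} \approx 1263.7$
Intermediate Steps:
$f = -223$ ($f = -5 - 218 = -223$)
$d{\left(R,z \right)} = \frac{4}{3} - \frac{z}{3} - \frac{R^{2}}{3} - \frac{R z}{3}$ ($d{\left(R,z \right)} = \frac{4}{3} - \frac{\left(R R + R z\right) + z}{3} = \frac{4}{3} - \frac{\left(R^{2} + R z\right) + z}{3} = \frac{4}{3} - \frac{z + R^{2} + R z}{3} = \frac{4}{3} - \left(\frac{z}{3} + \frac{R^{2}}{3} + \frac{R z}{3}\right) = \frac{4}{3} - \frac{z}{3} - \frac{R^{2}}{3} - \frac{R z}{3}$)
$P{\left(S \right)} = - \frac{32}{3} - \frac{7 S}{3}$ ($P{\left(S \right)} = \frac{4}{3} - \frac{S}{3} - \frac{6^{2}}{3} - 2 S = \frac{4}{3} - \frac{S}{3} - 12 - 2 S = - \frac{32}{3} - \frac{7 S}{3}$)
$b = - \frac{3791}{3}$ ($b = \left(- \frac{32}{3} - - \frac{49}{3}\right) \left(-223\right) = \left(- \frac{32}{3} + \frac{49}{3}\right) \left(-223\right) = \frac{17}{3} \left(-223\right) = - \frac{3791}{3} \approx -1263.7$)
$E = - \frac{3791}{3} \approx -1263.7$
$- E = \left(-1\right) \left(- \frac{3791}{3}\right) = \frac{3791}{3}$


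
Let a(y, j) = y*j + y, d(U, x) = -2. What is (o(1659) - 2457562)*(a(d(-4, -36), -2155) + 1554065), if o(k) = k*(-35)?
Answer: -3920285194871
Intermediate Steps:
o(k) = -35*k
a(y, j) = y + j*y (a(y, j) = j*y + y = y + j*y)
(o(1659) - 2457562)*(a(d(-4, -36), -2155) + 1554065) = (-35*1659 - 2457562)*(-2*(1 - 2155) + 1554065) = (-58065 - 2457562)*(-2*(-2154) + 1554065) = -2515627*(4308 + 1554065) = -2515627*1558373 = -3920285194871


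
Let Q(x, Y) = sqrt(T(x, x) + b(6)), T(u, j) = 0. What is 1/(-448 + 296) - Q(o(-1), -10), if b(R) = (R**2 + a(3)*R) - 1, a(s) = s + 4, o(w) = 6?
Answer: -1/152 - sqrt(77) ≈ -8.7815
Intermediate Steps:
a(s) = 4 + s
b(R) = -1 + R**2 + 7*R (b(R) = (R**2 + (4 + 3)*R) - 1 = (R**2 + 7*R) - 1 = -1 + R**2 + 7*R)
Q(x, Y) = sqrt(77) (Q(x, Y) = sqrt(0 + (-1 + 6**2 + 7*6)) = sqrt(0 + (-1 + 36 + 42)) = sqrt(0 + 77) = sqrt(77))
1/(-448 + 296) - Q(o(-1), -10) = 1/(-448 + 296) - sqrt(77) = 1/(-152) - sqrt(77) = -1/152 - sqrt(77)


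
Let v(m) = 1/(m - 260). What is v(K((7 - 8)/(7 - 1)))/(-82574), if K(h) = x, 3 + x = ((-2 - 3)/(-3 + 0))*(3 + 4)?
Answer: 3/62260796 ≈ 4.8184e-8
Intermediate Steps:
x = 26/3 (x = -3 + ((-2 - 3)/(-3 + 0))*(3 + 4) = -3 - 5/(-3)*7 = -3 - 5*(-⅓)*7 = -3 + (5/3)*7 = -3 + 35/3 = 26/3 ≈ 8.6667)
K(h) = 26/3
v(m) = 1/(-260 + m)
v(K((7 - 8)/(7 - 1)))/(-82574) = 1/((-260 + 26/3)*(-82574)) = -1/82574/(-754/3) = -3/754*(-1/82574) = 3/62260796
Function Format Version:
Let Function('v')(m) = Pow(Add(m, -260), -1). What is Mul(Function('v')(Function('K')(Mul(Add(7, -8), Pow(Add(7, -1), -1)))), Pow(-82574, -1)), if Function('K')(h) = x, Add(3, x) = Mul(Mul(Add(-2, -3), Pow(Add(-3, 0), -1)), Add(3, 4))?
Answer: Rational(3, 62260796) ≈ 4.8184e-8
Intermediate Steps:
x = Rational(26, 3) (x = Add(-3, Mul(Mul(Add(-2, -3), Pow(Add(-3, 0), -1)), Add(3, 4))) = Add(-3, Mul(Mul(-5, Pow(-3, -1)), 7)) = Add(-3, Mul(Mul(-5, Rational(-1, 3)), 7)) = Add(-3, Mul(Rational(5, 3), 7)) = Add(-3, Rational(35, 3)) = Rational(26, 3) ≈ 8.6667)
Function('K')(h) = Rational(26, 3)
Function('v')(m) = Pow(Add(-260, m), -1)
Mul(Function('v')(Function('K')(Mul(Add(7, -8), Pow(Add(7, -1), -1)))), Pow(-82574, -1)) = Mul(Pow(Add(-260, Rational(26, 3)), -1), Pow(-82574, -1)) = Mul(Pow(Rational(-754, 3), -1), Rational(-1, 82574)) = Mul(Rational(-3, 754), Rational(-1, 82574)) = Rational(3, 62260796)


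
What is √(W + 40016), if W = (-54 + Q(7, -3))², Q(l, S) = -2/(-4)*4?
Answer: 4*√2670 ≈ 206.69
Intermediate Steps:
Q(l, S) = 2 (Q(l, S) = -2*(-¼)*4 = (½)*4 = 2)
W = 2704 (W = (-54 + 2)² = (-52)² = 2704)
√(W + 40016) = √(2704 + 40016) = √42720 = 4*√2670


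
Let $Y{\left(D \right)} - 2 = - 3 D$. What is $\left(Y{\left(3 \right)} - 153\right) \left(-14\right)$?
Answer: $2240$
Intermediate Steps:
$Y{\left(D \right)} = 2 - 3 D$
$\left(Y{\left(3 \right)} - 153\right) \left(-14\right) = \left(\left(2 - 9\right) - 153\right) \left(-14\right) = \left(-7 - 153\right) \left(-14\right) = \left(-160\right) \left(-14\right) = 2240$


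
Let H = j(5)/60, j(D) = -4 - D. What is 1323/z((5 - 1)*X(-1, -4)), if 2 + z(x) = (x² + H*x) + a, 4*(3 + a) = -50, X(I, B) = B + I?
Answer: 882/257 ≈ 3.4319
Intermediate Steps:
a = -31/2 (a = -3 + (¼)*(-50) = -3 - 25/2 = -31/2 ≈ -15.500)
H = -3/20 (H = (-4 - 1*5)/60 = (-4 - 5)*(1/60) = -9*1/60 = -3/20 ≈ -0.15000)
z(x) = -35/2 + x² - 3*x/20 (z(x) = -2 + ((x² - 3*x/20) - 31/2) = -2 + (-31/2 + x² - 3*x/20) = -35/2 + x² - 3*x/20)
1323/z((5 - 1)*X(-1, -4)) = 1323/(-35/2 + ((5 - 1)*(-4 - 1))² - 3*(5 - 1)*(-4 - 1)/20) = 1323/(-35/2 + (4*(-5))² - 3*(-5)/5) = 1323/(-35/2 + (-20)² - 3/20*(-20)) = 1323/(-35/2 + 400 + 3) = 1323/(771/2) = 1323*(2/771) = 882/257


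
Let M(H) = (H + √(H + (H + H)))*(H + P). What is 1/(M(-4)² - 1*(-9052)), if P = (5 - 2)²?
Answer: I/(16*(25*√3 + 572*I)) ≈ 0.00010864 + 8.2245e-6*I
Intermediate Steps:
P = 9 (P = 3² = 9)
M(H) = (9 + H)*(H + √3*√H) (M(H) = (H + √(H + (H + H)))*(H + 9) = (H + √(H + 2*H))*(9 + H) = (H + √(3*H))*(9 + H) = (H + √3*√H)*(9 + H) = (9 + H)*(H + √3*√H))
1/(M(-4)² - 1*(-9052)) = 1/(((-4)² + 9*(-4) + √3*(-4)^(3/2) + 9*√3*√(-4))² - 1*(-9052)) = 1/((16 - 36 + √3*(-8*I) + 9*√3*(2*I))² + 9052) = 1/((16 - 36 - 8*I*√3 + 18*I*√3)² + 9052) = 1/((-20 + 10*I*√3)² + 9052) = 1/(9052 + (-20 + 10*I*√3)²)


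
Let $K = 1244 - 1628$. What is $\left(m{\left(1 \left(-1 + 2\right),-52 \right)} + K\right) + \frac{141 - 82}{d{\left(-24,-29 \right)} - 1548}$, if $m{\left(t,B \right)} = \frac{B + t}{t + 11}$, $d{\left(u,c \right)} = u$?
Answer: $- \frac{152597}{393} \approx -388.29$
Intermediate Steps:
$m{\left(t,B \right)} = \frac{B + t}{11 + t}$
$K = -384$
$\left(m{\left(1 \left(-1 + 2\right),-52 \right)} + K\right) + \frac{141 - 82}{d{\left(-24,-29 \right)} - 1548} = \left(\frac{-52 + 1 \left(-1 + 2\right)}{11 + 1 \left(-1 + 2\right)} - 384\right) + \frac{141 - 82}{-24 - 1548} = \left(\frac{-52 + 1 \cdot 1}{11 + 1 \cdot 1} - 384\right) + \frac{59}{-1572} = \left(\frac{-52 + 1}{11 + 1} - 384\right) + 59 \left(- \frac{1}{1572}\right) = \left(\frac{1}{12} \left(-51\right) - 384\right) - \frac{59}{1572} = \left(- \frac{17}{4} - 384\right) - \frac{59}{1572} = - \frac{1553}{4} - \frac{59}{1572} = - \frac{152597}{393}$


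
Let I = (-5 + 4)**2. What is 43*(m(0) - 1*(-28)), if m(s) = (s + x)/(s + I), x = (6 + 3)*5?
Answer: 3139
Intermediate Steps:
I = 1 (I = (-1)**2 = 1)
x = 45 (x = 9*5 = 45)
m(s) = (45 + s)/(1 + s) (m(s) = (s + 45)/(s + 1) = (45 + s)/(1 + s))
43*(m(0) - 1*(-28)) = 43*((45 + 0)/(1 + 0) - 1*(-28)) = 43*(45/1 + 28) = 43*(1*45 + 28) = 43*(45 + 28) = 43*73 = 3139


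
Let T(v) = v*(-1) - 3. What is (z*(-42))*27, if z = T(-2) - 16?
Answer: 19278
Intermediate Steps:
T(v) = -3 - v (T(v) = -v - 3 = -3 - v)
z = -17 (z = (-3 - 1*(-2)) - 16 = (-3 + 2) - 16 = -1 - 16 = -17)
(z*(-42))*27 = -17*(-42)*27 = 714*27 = 19278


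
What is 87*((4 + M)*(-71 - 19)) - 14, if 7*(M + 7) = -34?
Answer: 430552/7 ≈ 61507.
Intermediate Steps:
M = -83/7 (M = -7 + (⅐)*(-34) = -7 - 34/7 = -83/7 ≈ -11.857)
87*((4 + M)*(-71 - 19)) - 14 = 87*((4 - 83/7)*(-71 - 19)) - 14 = 87*(-55/7*(-90)) - 14 = 87*(4950/7) - 14 = 430650/7 - 14 = 430552/7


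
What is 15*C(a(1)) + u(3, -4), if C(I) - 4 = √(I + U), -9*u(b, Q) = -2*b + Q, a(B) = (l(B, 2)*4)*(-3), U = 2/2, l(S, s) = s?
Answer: 550/9 + 15*I*√23 ≈ 61.111 + 71.938*I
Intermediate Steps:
U = 1 (U = 2*(½) = 1)
a(B) = -24 (a(B) = (2*4)*(-3) = 8*(-3) = -24)
u(b, Q) = -Q/9 + 2*b/9 (u(b, Q) = -(-2*b + Q)/9 = -(Q - 2*b)/9 = -Q/9 + 2*b/9)
C(I) = 4 + √(1 + I) (C(I) = 4 + √(I + 1) = 4 + √(1 + I))
15*C(a(1)) + u(3, -4) = 15*(4 + √(1 - 24)) + (-⅑*(-4) + (2/9)*3) = 15*(4 + √(-23)) + (4/9 + ⅔) = 15*(4 + I*√23) + 10/9 = (60 + 15*I*√23) + 10/9 = 550/9 + 15*I*√23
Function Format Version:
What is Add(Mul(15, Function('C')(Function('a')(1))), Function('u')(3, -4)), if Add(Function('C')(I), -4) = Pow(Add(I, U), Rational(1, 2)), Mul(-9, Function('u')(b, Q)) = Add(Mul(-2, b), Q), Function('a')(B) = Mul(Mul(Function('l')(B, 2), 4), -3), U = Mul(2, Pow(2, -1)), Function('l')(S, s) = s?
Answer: Add(Rational(550, 9), Mul(15, I, Pow(23, Rational(1, 2)))) ≈ Add(61.111, Mul(71.938, I))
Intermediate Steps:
U = 1 (U = Mul(2, Rational(1, 2)) = 1)
Function('a')(B) = -24 (Function('a')(B) = Mul(Mul(2, 4), -3) = Mul(8, -3) = -24)
Function('u')(b, Q) = Add(Mul(Rational(-1, 9), Q), Mul(Rational(2, 9), b)) (Function('u')(b, Q) = Mul(Rational(-1, 9), Add(Mul(-2, b), Q)) = Mul(Rational(-1, 9), Add(Q, Mul(-2, b))) = Add(Mul(Rational(-1, 9), Q), Mul(Rational(2, 9), b)))
Function('C')(I) = Add(4, Pow(Add(1, I), Rational(1, 2))) (Function('C')(I) = Add(4, Pow(Add(I, 1), Rational(1, 2))) = Add(4, Pow(Add(1, I), Rational(1, 2))))
Add(Mul(15, Function('C')(Function('a')(1))), Function('u')(3, -4)) = Add(Mul(15, Add(4, Pow(Add(1, -24), Rational(1, 2)))), Add(Mul(Rational(-1, 9), -4), Mul(Rational(2, 9), 3))) = Add(Mul(15, Add(4, Pow(-23, Rational(1, 2)))), Add(Rational(4, 9), Rational(2, 3))) = Add(Mul(15, Add(4, Mul(I, Pow(23, Rational(1, 2))))), Rational(10, 9)) = Add(Add(60, Mul(15, I, Pow(23, Rational(1, 2)))), Rational(10, 9)) = Add(Rational(550, 9), Mul(15, I, Pow(23, Rational(1, 2))))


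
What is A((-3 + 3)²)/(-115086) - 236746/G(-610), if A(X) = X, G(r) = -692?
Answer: 118373/346 ≈ 342.12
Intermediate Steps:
A((-3 + 3)²)/(-115086) - 236746/G(-610) = (-3 + 3)²/(-115086) - 236746/(-692) = 0²*(-1/115086) - 236746*(-1/692) = 0*(-1/115086) + 118373/346 = 0 + 118373/346 = 118373/346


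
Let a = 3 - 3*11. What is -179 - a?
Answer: -149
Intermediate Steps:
a = -30 (a = 3 - 33 = -30)
-179 - a = -179 - 1*(-30) = -179 + 30 = -149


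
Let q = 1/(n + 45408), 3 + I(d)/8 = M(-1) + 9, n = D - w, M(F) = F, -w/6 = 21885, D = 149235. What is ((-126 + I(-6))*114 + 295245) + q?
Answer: 93040350274/325953 ≈ 2.8544e+5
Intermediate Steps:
w = -131310 (w = -6*21885 = -131310)
n = 280545 (n = 149235 - 1*(-131310) = 149235 + 131310 = 280545)
I(d) = 40 (I(d) = -24 + 8*(-1 + 9) = -24 + 8*8 = -24 + 64 = 40)
q = 1/325953 (q = 1/(280545 + 45408) = 1/325953 ≈ 3.0679e-6)
((-126 + I(-6))*114 + 295245) + q = ((-126 + 40)*114 + 295245) + 1/325953 = (-86*114 + 295245) + 1/325953 = (-9804 + 295245) + 1/325953 = 285441 + 1/325953 = 93040350274/325953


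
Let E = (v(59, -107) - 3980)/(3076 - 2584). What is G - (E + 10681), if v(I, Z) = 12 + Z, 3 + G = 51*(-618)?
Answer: -20759309/492 ≈ -42194.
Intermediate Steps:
G = -31521 (G = -3 + 51*(-618) = -3 - 31518 = -31521)
E = -4075/492 (E = ((12 - 107) - 3980)/(3076 - 2584) = (-95 - 3980)/492 = -4075*1/492 = -4075/492 ≈ -8.2825)
G - (E + 10681) = -31521 - (-4075/492 + 10681) = -31521 - 1*5250977/492 = -31521 - 5250977/492 = -20759309/492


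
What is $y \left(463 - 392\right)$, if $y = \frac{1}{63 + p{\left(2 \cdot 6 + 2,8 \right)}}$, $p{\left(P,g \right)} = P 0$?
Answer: $\frac{71}{63} \approx 1.127$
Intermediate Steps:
$p{\left(P,g \right)} = 0$
$y = \frac{1}{63}$ ($y = \frac{1}{63 + 0} = \frac{1}{63} \approx 0.015873$)
$y \left(463 - 392\right) = \frac{463 - 392}{63} = \frac{1}{63} \cdot 71 = \frac{71}{63}$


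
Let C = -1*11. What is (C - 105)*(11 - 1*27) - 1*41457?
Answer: -39601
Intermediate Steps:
C = -11
(C - 105)*(11 - 1*27) - 1*41457 = (-11 - 105)*(11 - 1*27) - 1*41457 = -116*(11 - 27) - 41457 = -116*(-16) - 41457 = 1856 - 41457 = -39601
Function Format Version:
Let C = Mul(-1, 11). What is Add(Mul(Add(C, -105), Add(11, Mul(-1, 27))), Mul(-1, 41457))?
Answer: -39601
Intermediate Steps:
C = -11
Add(Mul(Add(C, -105), Add(11, Mul(-1, 27))), Mul(-1, 41457)) = Add(Mul(Add(-11, -105), Add(11, Mul(-1, 27))), Mul(-1, 41457)) = Add(Mul(-116, Add(11, -27)), -41457) = Add(Mul(-116, -16), -41457) = Add(1856, -41457) = -39601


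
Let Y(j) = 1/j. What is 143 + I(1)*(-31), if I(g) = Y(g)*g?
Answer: 112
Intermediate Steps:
Y(j) = 1/j
I(g) = 1 (I(g) = g/g = 1)
143 + I(1)*(-31) = 143 + 1*(-31) = 143 - 31 = 112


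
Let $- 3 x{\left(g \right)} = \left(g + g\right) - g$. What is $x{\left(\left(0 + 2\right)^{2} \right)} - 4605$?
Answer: $- \frac{13819}{3} \approx -4606.3$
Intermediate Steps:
$x{\left(g \right)} = - \frac{g}{3}$ ($x{\left(g \right)} = - \frac{\left(g + g\right) - g}{3} = - \frac{2 g - g}{3} = - \frac{g}{3}$)
$x{\left(\left(0 + 2\right)^{2} \right)} - 4605 = - \frac{\left(0 + 2\right)^{2}}{3} - 4605 = - \frac{2^{2}}{3} - 4605 = \left(- \frac{1}{3}\right) 4 - 4605 = - \frac{4}{3} - 4605 = - \frac{13819}{3}$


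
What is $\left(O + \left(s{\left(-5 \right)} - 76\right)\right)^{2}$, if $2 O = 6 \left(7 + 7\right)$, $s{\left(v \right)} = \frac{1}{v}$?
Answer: $\frac{29241}{25} \approx 1169.6$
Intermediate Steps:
$O = 42$ ($O = \frac{6 \left(7 + 7\right)}{2} = \frac{6 \cdot 14}{2} = \frac{1}{2} \cdot 84 = 42$)
$\left(O + \left(s{\left(-5 \right)} - 76\right)\right)^{2} = \left(42 + \left(\frac{1}{-5} - 76\right)\right)^{2} = \left(42 - \frac{381}{5}\right)^{2} = \left(- \frac{171}{5}\right)^{2} = \frac{29241}{25}$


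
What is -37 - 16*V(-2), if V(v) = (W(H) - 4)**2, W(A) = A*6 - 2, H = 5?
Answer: -9253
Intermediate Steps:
W(A) = -2 + 6*A (W(A) = 6*A - 2 = -2 + 6*A)
V(v) = 576 (V(v) = ((-2 + 6*5) - 4)**2 = ((-2 + 30) - 4)**2 = (28 - 4)**2 = 24**2 = 576)
-37 - 16*V(-2) = -37 - 16*576 = -37 - 9216 = -9253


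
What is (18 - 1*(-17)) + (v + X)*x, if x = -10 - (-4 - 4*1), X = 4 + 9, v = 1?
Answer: 7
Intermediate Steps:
X = 13
x = -2 (x = -10 - (-4 - 4) = -10 - 1*(-8) = -10 + 8 = -2)
(18 - 1*(-17)) + (v + X)*x = (18 - 1*(-17)) + (1 + 13)*(-2) = (18 + 17) + 14*(-2) = 35 - 28 = 7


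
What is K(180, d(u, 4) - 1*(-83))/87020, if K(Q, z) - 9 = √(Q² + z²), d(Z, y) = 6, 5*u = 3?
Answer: 9/87020 + √40321/87020 ≈ 0.0024110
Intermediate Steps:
u = ⅗ (u = (⅕)*3 = ⅗ ≈ 0.60000)
K(Q, z) = 9 + √(Q² + z²)
K(180, d(u, 4) - 1*(-83))/87020 = (9 + √(180² + (6 - 1*(-83))²))/87020 = (9 + √(32400 + (6 + 83)²))*(1/87020) = (9 + √(32400 + 89²))*(1/87020) = (9 + √(32400 + 7921))*(1/87020) = (9 + √40321)*(1/87020) = 9/87020 + √40321/87020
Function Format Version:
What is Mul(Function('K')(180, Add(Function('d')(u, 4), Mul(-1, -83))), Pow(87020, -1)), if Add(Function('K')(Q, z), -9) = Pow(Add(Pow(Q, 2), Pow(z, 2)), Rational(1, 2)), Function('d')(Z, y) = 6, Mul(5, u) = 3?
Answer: Add(Rational(9, 87020), Mul(Rational(1, 87020), Pow(40321, Rational(1, 2)))) ≈ 0.0024110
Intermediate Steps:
u = Rational(3, 5) (u = Mul(Rational(1, 5), 3) = Rational(3, 5) ≈ 0.60000)
Function('K')(Q, z) = Add(9, Pow(Add(Pow(Q, 2), Pow(z, 2)), Rational(1, 2)))
Mul(Function('K')(180, Add(Function('d')(u, 4), Mul(-1, -83))), Pow(87020, -1)) = Mul(Add(9, Pow(Add(Pow(180, 2), Pow(Add(6, Mul(-1, -83)), 2)), Rational(1, 2))), Pow(87020, -1)) = Mul(Add(9, Pow(Add(32400, Pow(Add(6, 83), 2)), Rational(1, 2))), Rational(1, 87020)) = Mul(Add(9, Pow(Add(32400, Pow(89, 2)), Rational(1, 2))), Rational(1, 87020)) = Mul(Add(9, Pow(Add(32400, 7921), Rational(1, 2))), Rational(1, 87020)) = Mul(Add(9, Pow(40321, Rational(1, 2))), Rational(1, 87020)) = Add(Rational(9, 87020), Mul(Rational(1, 87020), Pow(40321, Rational(1, 2))))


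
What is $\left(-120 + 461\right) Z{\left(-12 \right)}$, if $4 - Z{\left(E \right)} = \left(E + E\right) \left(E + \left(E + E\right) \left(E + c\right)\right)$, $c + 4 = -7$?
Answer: $4420724$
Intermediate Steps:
$c = -11$ ($c = -4 - 7 = -11$)
$Z{\left(E \right)} = 4 - 2 E \left(E + 2 E \left(-11 + E\right)\right)$ ($Z{\left(E \right)} = 4 - \left(E + E\right) \left(E + \left(E + E\right) \left(E - 11\right)\right) = 4 - 2 E \left(E + 2 E \left(-11 + E\right)\right)$)
$\left(-120 + 461\right) Z{\left(-12 \right)} = \left(-120 + 461\right) \left(4 - 4 \left(-12\right)^{3} + 42 \left(-12\right)^{2}\right) = 341 \left(4 - -6912 + 42 \cdot 144\right) = 341 \left(4 + 6912 + 6048\right) = 341 \cdot 12964 = 4420724$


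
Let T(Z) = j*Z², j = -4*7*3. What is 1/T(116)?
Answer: -1/1130304 ≈ -8.8472e-7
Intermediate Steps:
j = -84 (j = -28*3 = -84)
T(Z) = -84*Z²
1/T(116) = 1/(-84*116²) = 1/(-84*13456) = 1/(-1130304) = -1/1130304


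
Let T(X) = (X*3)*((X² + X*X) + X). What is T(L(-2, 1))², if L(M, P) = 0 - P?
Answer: 9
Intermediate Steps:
L(M, P) = -P
T(X) = 3*X*(X + 2*X²) (T(X) = (3*X)*((X² + X²) + X) = (3*X)*(2*X² + X) = (3*X)*(X + 2*X²) = 3*X*(X + 2*X²))
T(L(-2, 1))² = ((-1*1)²*(3 + 6*(-1*1)))² = ((-1)²*(3 + 6*(-1)))² = (1*(3 - 6))² = (1*(-3))² = (-3)² = 9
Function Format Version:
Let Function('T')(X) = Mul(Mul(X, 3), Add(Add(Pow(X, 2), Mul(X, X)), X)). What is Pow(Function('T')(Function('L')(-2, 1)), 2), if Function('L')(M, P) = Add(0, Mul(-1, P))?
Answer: 9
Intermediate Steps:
Function('L')(M, P) = Mul(-1, P)
Function('T')(X) = Mul(3, X, Add(X, Mul(2, Pow(X, 2)))) (Function('T')(X) = Mul(Mul(3, X), Add(Add(Pow(X, 2), Pow(X, 2)), X)) = Mul(Mul(3, X), Add(Mul(2, Pow(X, 2)), X)) = Mul(Mul(3, X), Add(X, Mul(2, Pow(X, 2)))) = Mul(3, X, Add(X, Mul(2, Pow(X, 2)))))
Pow(Function('T')(Function('L')(-2, 1)), 2) = Pow(Mul(Pow(Mul(-1, 1), 2), Add(3, Mul(6, Mul(-1, 1)))), 2) = Pow(Mul(Pow(-1, 2), Add(3, Mul(6, -1))), 2) = Pow(Mul(1, Add(3, -6)), 2) = Pow(Mul(1, -3), 2) = Pow(-3, 2) = 9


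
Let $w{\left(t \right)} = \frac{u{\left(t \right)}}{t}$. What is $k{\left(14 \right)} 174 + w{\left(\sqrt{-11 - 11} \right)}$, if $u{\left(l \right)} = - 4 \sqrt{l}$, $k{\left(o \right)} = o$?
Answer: $2436 + \frac{2 i 22^{\frac{3}{4}} \sqrt{i}}{11} \approx 2434.7 + 1.306 i$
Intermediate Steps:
$w{\left(t \right)} = - \frac{4}{\sqrt{t}}$ ($w{\left(t \right)} = \frac{\left(-4\right) \sqrt{t}}{t} = - \frac{4}{\sqrt{t}}$)
$k{\left(14 \right)} 174 + w{\left(\sqrt{-11 - 11} \right)} = 14 \cdot 174 - \frac{4}{\sqrt[4]{-11 - 11}} = 2436 - \frac{4}{\sqrt[4]{-22}} = 2436 - \frac{4}{\sqrt[4]{22} \sqrt{i}} = 2436 - 4 \frac{22^{\frac{3}{4}} \left(- i^{\frac{3}{2}}\right)}{22} = 2436 + \frac{2 \cdot 22^{\frac{3}{4}} i^{\frac{3}{2}}}{11}$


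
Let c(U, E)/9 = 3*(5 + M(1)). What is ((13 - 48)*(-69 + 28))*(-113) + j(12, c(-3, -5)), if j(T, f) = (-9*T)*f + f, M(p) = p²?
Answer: -179489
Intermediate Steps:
c(U, E) = 162 (c(U, E) = 9*(3*(5 + 1²)) = 9*(3*(5 + 1)) = 9*(3*6) = 9*18 = 162)
j(T, f) = f - 9*T*f (j(T, f) = -9*T*f + f = f - 9*T*f)
((13 - 48)*(-69 + 28))*(-113) + j(12, c(-3, -5)) = ((13 - 48)*(-69 + 28))*(-113) + 162*(1 - 9*12) = -35*(-41)*(-113) + 162*(1 - 108) = 1435*(-113) + 162*(-107) = -162155 - 17334 = -179489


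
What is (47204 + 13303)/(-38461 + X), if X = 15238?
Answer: -20169/7741 ≈ -2.6055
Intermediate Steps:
(47204 + 13303)/(-38461 + X) = (47204 + 13303)/(-38461 + 15238) = 60507/(-23223) = 60507*(-1/23223) = -20169/7741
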